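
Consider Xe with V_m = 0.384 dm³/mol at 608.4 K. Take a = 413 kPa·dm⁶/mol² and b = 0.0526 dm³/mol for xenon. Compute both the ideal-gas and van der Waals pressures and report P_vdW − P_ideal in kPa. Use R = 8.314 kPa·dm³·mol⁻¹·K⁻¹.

Ideal: P_ideal = RT/V_m = (8.314)(608.4)/0.384 = 13172.5 kPa
vdW: P = RT/(V_m − b) − a/V_m² = 5058.24/0.331400 − 413/0.147456 = 15263.2 − 2800.84 = 12462.4 kPa
ΔP = 12462.4 − 13172.5 = -710 kPa

ΔP ≈ -710 kPa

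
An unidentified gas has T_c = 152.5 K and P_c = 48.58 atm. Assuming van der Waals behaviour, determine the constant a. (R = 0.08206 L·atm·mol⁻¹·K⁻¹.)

a ≈ 1.360 L²·atm/mol²

From T_c = 8a/(27Rb) and P_c = a/(27b²): a = 27 R² T_c²/(64 P_c).
a = 27×(0.08206)²×(152.5)²/(64×48.58) = 4228.3/3109.1 = 1.360 L²·atm/mol²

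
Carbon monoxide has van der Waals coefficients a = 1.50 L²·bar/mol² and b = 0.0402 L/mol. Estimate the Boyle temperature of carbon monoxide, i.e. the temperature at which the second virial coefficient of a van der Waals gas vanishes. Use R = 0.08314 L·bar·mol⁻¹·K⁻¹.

T_B ≈ 448.8 K

For a van der Waals gas the second virial coefficient B₂ = b − a/(RT) vanishes at T_B = a/(Rb).
T_B = 1.50/(0.08314×0.0402) = 1.50/0.0033422 = 448.8 K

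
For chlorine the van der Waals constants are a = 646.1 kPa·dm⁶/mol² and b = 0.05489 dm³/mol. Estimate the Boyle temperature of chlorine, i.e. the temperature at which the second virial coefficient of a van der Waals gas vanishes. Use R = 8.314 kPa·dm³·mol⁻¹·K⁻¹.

For a van der Waals gas the second virial coefficient B₂ = b − a/(RT) vanishes at T_B = a/(Rb).
T_B = 646.1/(8.314×0.05489) = 646.1/0.45636 = 1416 K

T_B ≈ 1416 K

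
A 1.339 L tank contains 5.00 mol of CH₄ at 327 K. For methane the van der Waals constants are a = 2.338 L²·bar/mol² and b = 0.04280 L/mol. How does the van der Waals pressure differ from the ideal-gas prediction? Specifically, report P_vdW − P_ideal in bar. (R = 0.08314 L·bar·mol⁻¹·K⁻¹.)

Ideal: P_ideal = nRT/V = (5.00)(0.08314)(327)/1.339 = 101.519 bar
vdW: P = nRT/(V − nb) − a n²/V² = 135.934/1.12500 − 58.4500/1.79292 = 120.830 − 32.6005 = 88.230 bar
ΔP = 88.230 − 101.519 = -13.29 bar

ΔP ≈ -13.29 bar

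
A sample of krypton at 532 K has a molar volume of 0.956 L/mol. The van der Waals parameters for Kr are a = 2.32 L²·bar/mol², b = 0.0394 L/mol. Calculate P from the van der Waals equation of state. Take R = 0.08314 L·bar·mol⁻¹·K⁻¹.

P ≈ 45.72 bar

P = RT/(V_m − b) − a/V_m²
RT/(V_m − b) = (0.08314)(532)/(0.956 − 0.0394) = 44.230/0.91660 = 48.254 bar
a/V_m² = 2.32/(0.956)² = 2.5385 bar
P = 48.254 − 2.5385 = 45.72 bar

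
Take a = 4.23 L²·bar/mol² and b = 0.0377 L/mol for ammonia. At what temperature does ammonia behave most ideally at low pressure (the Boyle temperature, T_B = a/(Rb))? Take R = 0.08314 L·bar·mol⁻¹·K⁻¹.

For a van der Waals gas the second virial coefficient B₂ = b − a/(RT) vanishes at T_B = a/(Rb).
T_B = 4.23/(0.08314×0.0377) = 4.23/0.0031344 = 1350 K

T_B ≈ 1350 K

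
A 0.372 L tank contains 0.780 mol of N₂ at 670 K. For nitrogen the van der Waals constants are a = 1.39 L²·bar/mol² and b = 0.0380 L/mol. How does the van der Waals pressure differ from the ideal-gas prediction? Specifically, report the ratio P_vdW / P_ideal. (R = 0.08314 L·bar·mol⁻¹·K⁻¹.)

P_vdW / P_ideal ≈ 1.034

Ideal: P_ideal = nRT/V = (0.780)(0.08314)(670)/0.372 = 116.798 bar
vdW: P = nRT/(V − nb) − a n²/V² = 43.4490/0.342360 − 0.845676/0.138384 = 126.910 − 6.11108 = 120.799 bar
Ratio = 120.799/116.798 = 1.034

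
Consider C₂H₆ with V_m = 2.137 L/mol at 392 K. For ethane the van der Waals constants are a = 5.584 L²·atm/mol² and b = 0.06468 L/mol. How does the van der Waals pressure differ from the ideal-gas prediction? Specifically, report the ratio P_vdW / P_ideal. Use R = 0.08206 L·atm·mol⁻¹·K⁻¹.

P_vdW / P_ideal ≈ 0.9500

Ideal: P_ideal = RT/V_m = (0.08206)(392)/2.137 = 15.0527 atm
vdW: P = RT/(V_m − b) − a/V_m² = 32.1675/2.07232 − 5.584/4.56677 = 15.5225 − 1.22275 = 14.2998 atm
Ratio = 14.2998/15.0527 = 0.9500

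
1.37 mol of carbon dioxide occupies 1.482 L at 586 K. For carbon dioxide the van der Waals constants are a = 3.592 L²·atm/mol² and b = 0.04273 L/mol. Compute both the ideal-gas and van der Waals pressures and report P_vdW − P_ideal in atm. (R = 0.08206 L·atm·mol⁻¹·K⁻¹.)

Ideal: P_ideal = nRT/V = (1.37)(0.08206)(586)/1.482 = 44.4530 atm
vdW: P = nRT/(V − nb) − a n²/V² = 65.8794/1.42346 − 6.74182/2.19632 = 46.2812 − 3.06960 = 43.2116 atm
ΔP = 43.2116 − 44.4530 = -1.241 atm

ΔP ≈ -1.241 atm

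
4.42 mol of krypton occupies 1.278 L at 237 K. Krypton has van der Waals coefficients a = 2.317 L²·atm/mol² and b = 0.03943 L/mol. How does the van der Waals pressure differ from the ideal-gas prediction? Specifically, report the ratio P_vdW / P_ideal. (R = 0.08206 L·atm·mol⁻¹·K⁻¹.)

Ideal: P_ideal = nRT/V = (4.42)(0.08206)(237)/1.278 = 67.2622 atm
vdW: P = nRT/(V − nb) − a n²/V² = 85.9611/1.10372 − 45.2658/1.63328 = 77.8831 − 27.7147 = 50.1684 atm
Ratio = 50.1684/67.2622 = 0.7459

P_vdW / P_ideal ≈ 0.7459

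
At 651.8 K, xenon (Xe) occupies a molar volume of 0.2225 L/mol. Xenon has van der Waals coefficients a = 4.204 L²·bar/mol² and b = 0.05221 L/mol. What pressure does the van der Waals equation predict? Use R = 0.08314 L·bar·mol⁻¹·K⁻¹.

P ≈ 233.3 bar

P = RT/(V_m − b) − a/V_m²
RT/(V_m − b) = (0.08314)(651.8)/(0.2225 − 0.05221) = 54.191/0.17029 = 318.23 bar
a/V_m² = 4.204/(0.2225)² = 84.919 bar
P = 318.23 − 84.919 = 233.3 bar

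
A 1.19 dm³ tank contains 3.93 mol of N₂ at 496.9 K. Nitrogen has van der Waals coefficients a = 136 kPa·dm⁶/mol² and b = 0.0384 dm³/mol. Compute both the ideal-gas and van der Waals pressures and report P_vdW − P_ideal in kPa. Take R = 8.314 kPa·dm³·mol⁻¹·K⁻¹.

ΔP ≈ 498 kPa

Ideal: P_ideal = nRT/V = (3.93)(8.314)(496.9)/1.19 = 13643.5 kPa
vdW: P = nRT/(V − nb) − a n²/V² = 16235.7/1.03909 − 2100.51/1.41610 = 15624.9 − 1483.31 = 14141.6 kPa
ΔP = 14141.6 − 13643.5 = 498 kPa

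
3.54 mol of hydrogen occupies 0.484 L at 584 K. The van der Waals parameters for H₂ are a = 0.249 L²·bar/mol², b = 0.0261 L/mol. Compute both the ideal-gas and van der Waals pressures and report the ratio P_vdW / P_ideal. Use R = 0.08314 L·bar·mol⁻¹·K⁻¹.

Ideal: P_ideal = nRT/V = (3.54)(0.08314)(584)/0.484 = 355.125 bar
vdW: P = nRT/(V − nb) − a n²/V² = 171.880/0.391606 − 3.12037/0.234256 = 438.911 − 13.3203 = 425.591 bar
Ratio = 425.591/355.125 = 1.198

P_vdW / P_ideal ≈ 1.198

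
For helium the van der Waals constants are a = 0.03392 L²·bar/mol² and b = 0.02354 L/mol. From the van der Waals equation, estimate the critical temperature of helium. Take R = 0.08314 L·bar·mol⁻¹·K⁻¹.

T_c ≈ 5.135 K

For a van der Waals gas, T_c = 8a/(27Rb).
T_c = 8×0.03392/(27×0.08314×0.02354) = 0.27136/0.052842 = 5.135 K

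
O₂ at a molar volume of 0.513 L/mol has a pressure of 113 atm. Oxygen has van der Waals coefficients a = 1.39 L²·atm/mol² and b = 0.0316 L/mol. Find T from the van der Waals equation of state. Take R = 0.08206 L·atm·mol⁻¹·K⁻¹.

T ≈ 693.9 K

T = (P + a/V_m²)(V_m − b)/R
P + a/V_m² = 113 + 1.39/(0.513)² = 118.28 atm
V_m − b = 0.513 − 0.0316 = 0.48140 L/mol
T = (118.28)(0.48140)/0.08206 = 693.9 K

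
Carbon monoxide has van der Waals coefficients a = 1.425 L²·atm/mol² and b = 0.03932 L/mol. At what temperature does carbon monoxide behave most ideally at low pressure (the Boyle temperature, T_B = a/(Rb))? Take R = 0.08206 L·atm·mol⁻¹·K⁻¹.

For a van der Waals gas the second virial coefficient B₂ = b − a/(RT) vanishes at T_B = a/(Rb).
T_B = 1.425/(0.08206×0.03932) = 1.425/0.0032266 = 441.6 K

T_B ≈ 441.6 K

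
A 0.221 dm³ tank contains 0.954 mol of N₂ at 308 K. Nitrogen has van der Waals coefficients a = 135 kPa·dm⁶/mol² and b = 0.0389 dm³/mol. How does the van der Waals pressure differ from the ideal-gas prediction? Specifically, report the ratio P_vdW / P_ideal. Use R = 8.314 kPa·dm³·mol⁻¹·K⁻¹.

P_vdW / P_ideal ≈ 0.9742

Ideal: P_ideal = nRT/V = (0.954)(8.314)(308)/0.221 = 11053.9 kPa
vdW: P = nRT/(V − nb) − a n²/V² = 2442.92/0.183889 − 122.866/0.0488410 = 13284.8 − 2515.63 = 10769.2 kPa
Ratio = 10769.2/11053.9 = 0.9742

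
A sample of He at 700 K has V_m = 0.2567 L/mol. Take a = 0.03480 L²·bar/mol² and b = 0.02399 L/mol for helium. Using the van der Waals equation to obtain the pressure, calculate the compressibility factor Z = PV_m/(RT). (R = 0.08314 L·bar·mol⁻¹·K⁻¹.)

P = RT/(V_m − b) − a/V_m² = (0.08314)(700)/(0.2567 − 0.02399) − 0.03480/(0.2567)²
  = 58.198/0.23271 − 0.52811 = 250.09 − 0.52811 = 249.56 bar
Z = PV_m/(RT) = (249.56)(0.2567)/((0.08314)(700)) = 64.062/58.198 = 1.101

Z ≈ 1.101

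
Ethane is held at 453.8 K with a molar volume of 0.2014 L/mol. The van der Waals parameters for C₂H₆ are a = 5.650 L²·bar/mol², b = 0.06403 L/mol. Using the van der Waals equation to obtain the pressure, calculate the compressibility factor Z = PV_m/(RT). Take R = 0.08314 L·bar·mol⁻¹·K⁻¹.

P = RT/(V_m − b) − a/V_m² = (0.08314)(453.8)/(0.2014 − 0.06403) − 5.650/(0.2014)²
  = 37.729/0.13737 − 139.29 = 274.65 − 139.29 = 135.36 bar
Z = PV_m/(RT) = (135.36)(0.2014)/((0.08314)(453.8)) = 27.262/37.729 = 0.7226

Z ≈ 0.7226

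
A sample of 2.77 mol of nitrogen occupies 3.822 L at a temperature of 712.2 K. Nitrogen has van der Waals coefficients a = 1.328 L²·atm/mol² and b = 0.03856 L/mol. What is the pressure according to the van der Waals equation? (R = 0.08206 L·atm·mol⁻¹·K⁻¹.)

P = nRT/(V − nb) − a n²/V²
nRT/(V − nb) = (2.77)(0.08206)(712.2)/(3.822 − 2.77×0.03856) = 161.89/3.7152 = 43.575 atm
a n²/V² = (1.328)(2.77)²/(3.822)² = 0.69755 atm
P = 43.575 − 0.69755 = 42.88 atm

P ≈ 42.88 atm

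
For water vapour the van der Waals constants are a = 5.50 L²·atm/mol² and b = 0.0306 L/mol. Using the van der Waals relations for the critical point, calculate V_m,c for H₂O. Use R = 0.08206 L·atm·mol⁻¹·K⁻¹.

V_m,c ≈ 0.09180 L/mol

For a van der Waals gas, V_m,c = 3b.
V_m,c = 3×0.0306 = 0.09180 L/mol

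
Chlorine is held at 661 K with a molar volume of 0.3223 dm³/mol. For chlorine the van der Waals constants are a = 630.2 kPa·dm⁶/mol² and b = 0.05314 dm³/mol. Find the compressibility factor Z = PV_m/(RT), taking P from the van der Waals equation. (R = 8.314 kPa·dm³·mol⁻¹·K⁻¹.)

P = RT/(V_m − b) − a/V_m² = (8.314)(661)/(0.3223 − 0.05314) − 630.2/(0.3223)²
  = 5495.6/0.26916 − 6066.8 = 20418 − 6066.8 = 14351 kPa
Z = PV_m/(RT) = (14351)(0.3223)/((8.314)(661)) = 4625.3/5495.6 = 0.8416

Z ≈ 0.8416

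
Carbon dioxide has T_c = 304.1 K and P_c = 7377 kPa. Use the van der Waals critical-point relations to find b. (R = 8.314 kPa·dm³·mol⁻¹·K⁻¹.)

From T_c = 8a/(27Rb) and P_c = a/(27b²): b = R T_c/(8 P_c).
b = (8.314)(304.1)/(8×7377) = 2528.3/59016 = 0.04284 dm³/mol

b ≈ 0.04284 dm³/mol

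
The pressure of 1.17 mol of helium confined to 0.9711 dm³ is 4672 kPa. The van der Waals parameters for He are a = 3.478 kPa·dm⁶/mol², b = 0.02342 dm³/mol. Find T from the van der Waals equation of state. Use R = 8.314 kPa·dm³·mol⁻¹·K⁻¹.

T = (P + a n²/V²)(V − nb)/(nR)
P + a n²/V² = 4672 + (3.478)(1.17)²/(0.9711)² = 4677.0 kPa
V − nb = 0.9711 − (1.17)(0.02342) = 0.94370 dm³
T = (4677.0)(0.94370)/((1.17)(8.314)) = 453.7 K

T ≈ 453.7 K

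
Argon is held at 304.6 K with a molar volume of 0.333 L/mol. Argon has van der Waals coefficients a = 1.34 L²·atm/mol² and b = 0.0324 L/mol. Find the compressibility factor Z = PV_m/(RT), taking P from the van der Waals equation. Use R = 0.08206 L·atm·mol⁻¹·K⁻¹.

Z ≈ 0.9468

P = RT/(V_m − b) − a/V_m² = (0.08206)(304.6)/(0.333 − 0.0324) − 1.34/(0.333)²
  = 24.995/0.30060 − 12.084 = 83.150 − 12.084 = 71.066 atm
Z = PV_m/(RT) = (71.066)(0.333)/((0.08206)(304.6)) = 23.665/24.995 = 0.9468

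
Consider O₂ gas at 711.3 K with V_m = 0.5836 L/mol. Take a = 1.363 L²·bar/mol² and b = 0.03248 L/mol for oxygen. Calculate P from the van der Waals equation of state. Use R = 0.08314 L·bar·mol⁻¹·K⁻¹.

P ≈ 103.3 bar

P = RT/(V_m − b) − a/V_m²
RT/(V_m − b) = (0.08314)(711.3)/(0.5836 − 0.03248) = 59.137/0.55112 = 107.30 bar
a/V_m² = 1.363/(0.5836)² = 4.0019 bar
P = 107.30 − 4.0019 = 103.3 bar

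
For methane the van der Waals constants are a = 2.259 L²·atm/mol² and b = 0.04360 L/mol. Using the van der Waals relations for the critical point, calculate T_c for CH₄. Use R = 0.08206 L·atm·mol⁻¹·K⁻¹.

For a van der Waals gas, T_c = 8a/(27Rb).
T_c = 8×2.259/(27×0.08206×0.04360) = 18.072/0.096601 = 187.1 K

T_c ≈ 187.1 K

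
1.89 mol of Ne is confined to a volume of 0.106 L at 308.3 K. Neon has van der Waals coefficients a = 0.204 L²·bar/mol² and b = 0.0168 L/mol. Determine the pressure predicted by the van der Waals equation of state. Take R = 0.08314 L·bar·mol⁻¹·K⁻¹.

P = nRT/(V − nb) − a n²/V²
nRT/(V − nb) = (1.89)(0.08314)(308.3)/(0.106 − 1.89×0.0168) = 48.445/0.074248 = 652.48 bar
a n²/V² = (0.204)(1.89)²/(0.106)² = 64.855 bar
P = 652.48 − 64.855 = 587.6 bar

P ≈ 587.6 bar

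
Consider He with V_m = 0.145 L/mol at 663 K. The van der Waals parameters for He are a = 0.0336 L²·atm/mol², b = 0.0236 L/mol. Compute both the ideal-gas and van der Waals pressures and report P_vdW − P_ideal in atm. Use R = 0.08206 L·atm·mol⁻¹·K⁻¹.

Ideal: P_ideal = RT/V_m = (0.08206)(663)/0.145 = 375.212 atm
vdW: P = RT/(V_m − b) − a/V_m² = 54.4058/0.121400 − 0.0336/0.0210250 = 448.153 − 1.59810 = 446.555 atm
ΔP = 446.555 − 375.212 = 71.34 atm

ΔP ≈ 71.34 atm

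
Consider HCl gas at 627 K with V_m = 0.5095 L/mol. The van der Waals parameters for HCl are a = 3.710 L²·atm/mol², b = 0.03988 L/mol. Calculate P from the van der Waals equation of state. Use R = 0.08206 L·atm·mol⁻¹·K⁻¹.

P = RT/(V_m − b) − a/V_m²
RT/(V_m − b) = (0.08206)(627)/(0.5095 − 0.03988) = 51.452/0.46962 = 109.56 atm
a/V_m² = 3.710/(0.5095)² = 14.292 atm
P = 109.56 − 14.292 = 95.27 atm

P ≈ 95.27 atm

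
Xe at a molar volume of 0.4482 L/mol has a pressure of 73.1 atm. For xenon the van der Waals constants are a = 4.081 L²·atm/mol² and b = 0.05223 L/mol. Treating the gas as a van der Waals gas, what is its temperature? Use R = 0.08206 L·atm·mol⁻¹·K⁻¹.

T ≈ 450.8 K

T = (P + a/V_m²)(V_m − b)/R
P + a/V_m² = 73.1 + 4.081/(0.4482)² = 93.415 atm
V_m − b = 0.4482 − 0.05223 = 0.39597 L/mol
T = (93.415)(0.39597)/0.08206 = 450.8 K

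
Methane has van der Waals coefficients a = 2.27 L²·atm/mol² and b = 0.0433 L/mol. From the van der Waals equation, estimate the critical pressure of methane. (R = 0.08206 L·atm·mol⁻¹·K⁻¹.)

For a van der Waals gas, P_c = a/(27b²).
P_c = 2.27/(27×(0.0433)²) = 2.27/0.050622 = 44.84 atm

P_c ≈ 44.84 atm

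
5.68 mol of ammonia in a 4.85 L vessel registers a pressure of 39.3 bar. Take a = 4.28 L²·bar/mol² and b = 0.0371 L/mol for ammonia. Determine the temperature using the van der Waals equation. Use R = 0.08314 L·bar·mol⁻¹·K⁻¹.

T ≈ 443.8 K

T = (P + a n²/V²)(V − nb)/(nR)
P + a n²/V² = 39.3 + (4.28)(5.68)²/(4.85)² = 45.170 bar
V − nb = 4.85 − (5.68)(0.0371) = 4.6393 L
T = (45.170)(4.6393)/((5.68)(0.08314)) = 443.8 K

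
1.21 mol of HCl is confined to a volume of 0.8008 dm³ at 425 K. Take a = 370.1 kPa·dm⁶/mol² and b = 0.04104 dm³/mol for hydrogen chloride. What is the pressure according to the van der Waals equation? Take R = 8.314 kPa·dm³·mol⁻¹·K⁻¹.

P ≈ 4847 kPa

P = nRT/(V − nb) − a n²/V²
nRT/(V − nb) = (1.21)(8.314)(425)/(0.8008 − 1.21×0.04104) = 4275.5/0.75114 = 5692.0 kPa
a n²/V² = (370.1)(1.21)²/(0.8008)² = 844.97 kPa
P = 5692.0 − 844.97 = 4847 kPa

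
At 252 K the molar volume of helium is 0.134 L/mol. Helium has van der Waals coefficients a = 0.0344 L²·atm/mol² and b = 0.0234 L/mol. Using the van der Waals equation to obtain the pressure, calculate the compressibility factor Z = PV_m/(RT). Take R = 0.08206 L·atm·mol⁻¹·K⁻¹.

P = RT/(V_m − b) − a/V_m² = (0.08206)(252)/(0.134 − 0.0234) − 0.0344/(0.134)²
  = 20.679/0.11060 − 1.9158 = 186.97 − 1.9158 = 185.05 atm
Z = PV_m/(RT) = (185.05)(0.134)/((0.08206)(252)) = 24.797/20.679 = 1.199

Z ≈ 1.199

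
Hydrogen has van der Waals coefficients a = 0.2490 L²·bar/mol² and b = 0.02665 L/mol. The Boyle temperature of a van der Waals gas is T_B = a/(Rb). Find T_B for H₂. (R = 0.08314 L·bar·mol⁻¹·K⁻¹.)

T_B ≈ 112.4 K

For a van der Waals gas the second virial coefficient B₂ = b − a/(RT) vanishes at T_B = a/(Rb).
T_B = 0.2490/(0.08314×0.02665) = 0.2490/0.0022157 = 112.4 K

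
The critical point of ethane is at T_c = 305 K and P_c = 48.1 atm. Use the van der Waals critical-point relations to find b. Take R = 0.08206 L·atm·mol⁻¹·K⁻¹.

b ≈ 0.06504 L/mol

From T_c = 8a/(27Rb) and P_c = a/(27b²): b = R T_c/(8 P_c).
b = (0.08206)(305)/(8×48.1) = 25.028/384.80 = 0.06504 L/mol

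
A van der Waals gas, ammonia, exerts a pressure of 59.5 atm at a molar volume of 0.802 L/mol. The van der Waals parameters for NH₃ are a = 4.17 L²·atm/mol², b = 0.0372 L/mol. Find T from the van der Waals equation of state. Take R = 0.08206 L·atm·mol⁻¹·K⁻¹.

T = (P + a/V_m²)(V_m − b)/R
P + a/V_m² = 59.5 + 4.17/(0.802)² = 65.983 atm
V_m − b = 0.802 − 0.0372 = 0.76480 L/mol
T = (65.983)(0.76480)/0.08206 = 615.0 K

T ≈ 615.0 K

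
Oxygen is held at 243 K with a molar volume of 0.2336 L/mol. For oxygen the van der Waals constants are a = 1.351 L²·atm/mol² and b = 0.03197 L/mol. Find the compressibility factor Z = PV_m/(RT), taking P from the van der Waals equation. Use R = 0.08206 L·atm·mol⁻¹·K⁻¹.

Z ≈ 0.8685

P = RT/(V_m − b) − a/V_m² = (0.08206)(243)/(0.2336 − 0.03197) − 1.351/(0.2336)²
  = 19.941/0.20163 − 24.758 = 98.899 − 24.758 = 74.141 atm
Z = PV_m/(RT) = (74.141)(0.2336)/((0.08206)(243)) = 17.319/19.941 = 0.8685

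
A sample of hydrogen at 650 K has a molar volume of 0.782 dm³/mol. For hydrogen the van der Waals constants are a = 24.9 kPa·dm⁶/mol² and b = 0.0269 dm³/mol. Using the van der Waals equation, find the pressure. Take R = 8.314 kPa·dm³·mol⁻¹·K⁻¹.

P ≈ 7116 kPa

P = RT/(V_m − b) − a/V_m²
RT/(V_m − b) = (8.314)(650)/(0.782 − 0.0269) = 5404.1/0.75510 = 7156.8 kPa
a/V_m² = 24.9/(0.782)² = 40.718 kPa
P = 7156.8 − 40.718 = 7116 kPa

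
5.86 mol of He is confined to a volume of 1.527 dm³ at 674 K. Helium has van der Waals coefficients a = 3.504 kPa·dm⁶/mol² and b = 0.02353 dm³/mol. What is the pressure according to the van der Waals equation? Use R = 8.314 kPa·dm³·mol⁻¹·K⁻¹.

P = nRT/(V − nb) − a n²/V²
nRT/(V − nb) = (5.86)(8.314)(674)/(1.527 − 5.86×0.02353) = 32837/1.3891 = 23639 kPa
a n²/V² = (3.504)(5.86)²/(1.527)² = 51.604 kPa
P = 23639 − 51.604 = 23587 kPa

P ≈ 23587 kPa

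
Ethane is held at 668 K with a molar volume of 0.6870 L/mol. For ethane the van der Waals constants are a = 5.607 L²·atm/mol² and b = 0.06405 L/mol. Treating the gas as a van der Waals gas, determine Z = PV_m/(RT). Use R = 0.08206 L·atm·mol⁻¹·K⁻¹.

P = RT/(V_m − b) − a/V_m² = (0.08206)(668)/(0.6870 − 0.06405) − 5.607/(0.6870)²
  = 54.816/0.62295 − 11.880 = 87.994 − 11.880 = 76.114 atm
Z = PV_m/(RT) = (76.114)(0.6870)/((0.08206)(668)) = 52.290/54.816 = 0.9539

Z ≈ 0.9539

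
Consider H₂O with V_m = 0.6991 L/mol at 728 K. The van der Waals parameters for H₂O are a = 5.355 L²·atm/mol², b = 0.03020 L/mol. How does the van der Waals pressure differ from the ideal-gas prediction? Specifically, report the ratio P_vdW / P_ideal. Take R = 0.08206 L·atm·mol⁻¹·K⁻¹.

P_vdW / P_ideal ≈ 0.9169

Ideal: P_ideal = RT/V_m = (0.08206)(728)/0.6991 = 85.4523 atm
vdW: P = RT/(V_m − b) − a/V_m² = 59.7397/0.668900 − 5.355/0.488741 = 89.3104 − 10.9567 = 78.3537 atm
Ratio = 78.3537/85.4523 = 0.9169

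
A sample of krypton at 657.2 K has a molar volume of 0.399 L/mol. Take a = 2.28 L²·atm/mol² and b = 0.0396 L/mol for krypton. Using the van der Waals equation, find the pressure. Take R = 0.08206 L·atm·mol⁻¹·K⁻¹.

P = RT/(V_m − b) − a/V_m²
RT/(V_m − b) = (0.08206)(657.2)/(0.399 − 0.0396) = 53.930/0.35940 = 150.06 atm
a/V_m² = 2.28/(0.399)² = 14.322 atm
P = 150.06 − 14.322 = 135.7 atm

P ≈ 135.7 atm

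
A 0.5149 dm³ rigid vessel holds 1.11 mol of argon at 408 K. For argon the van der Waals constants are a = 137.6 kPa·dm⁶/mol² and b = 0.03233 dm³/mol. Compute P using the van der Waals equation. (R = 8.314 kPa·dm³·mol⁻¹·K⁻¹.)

P = nRT/(V − nb) − a n²/V²
nRT/(V − nb) = (1.11)(8.314)(408)/(0.5149 − 1.11×0.03233) = 3765.2/0.47901 = 7860.4 kPa
a n²/V² = (137.6)(1.11)²/(0.5149)² = 639.47 kPa
P = 7860.4 − 639.47 = 7221 kPa

P ≈ 7221 kPa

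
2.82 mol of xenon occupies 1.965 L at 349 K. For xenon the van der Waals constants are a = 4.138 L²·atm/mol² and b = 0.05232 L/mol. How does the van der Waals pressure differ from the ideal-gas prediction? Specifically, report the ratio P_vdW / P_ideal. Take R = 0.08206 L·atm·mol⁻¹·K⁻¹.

Ideal: P_ideal = nRT/V = (2.82)(0.08206)(349)/1.965 = 41.1002 atm
vdW: P = nRT/(V − nb) − a n²/V² = 80.7618/1.81746 − 32.9070/3.86123 = 44.4366 − 8.52241 = 35.9142 atm
Ratio = 35.9142/41.1002 = 0.8738

P_vdW / P_ideal ≈ 0.8738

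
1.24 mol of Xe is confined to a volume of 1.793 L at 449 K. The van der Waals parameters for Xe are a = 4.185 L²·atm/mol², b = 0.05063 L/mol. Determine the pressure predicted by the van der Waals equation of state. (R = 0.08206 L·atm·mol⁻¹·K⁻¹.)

P ≈ 24.40 atm

P = nRT/(V − nb) − a n²/V²
nRT/(V − nb) = (1.24)(0.08206)(449)/(1.793 − 1.24×0.05063) = 45.688/1.7302 = 26.406 atm
a n²/V² = (4.185)(1.24)²/(1.793)² = 2.0016 atm
P = 26.406 − 2.0016 = 24.40 atm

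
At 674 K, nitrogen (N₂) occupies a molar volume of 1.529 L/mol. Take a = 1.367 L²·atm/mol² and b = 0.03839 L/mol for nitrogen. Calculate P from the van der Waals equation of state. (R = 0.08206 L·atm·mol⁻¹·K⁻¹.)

P ≈ 36.52 atm

P = RT/(V_m − b) − a/V_m²
RT/(V_m − b) = (0.08206)(674)/(1.529 − 0.03839) = 55.308/1.4906 = 37.105 atm
a/V_m² = 1.367/(1.529)² = 0.58473 atm
P = 37.105 − 0.58473 = 36.52 atm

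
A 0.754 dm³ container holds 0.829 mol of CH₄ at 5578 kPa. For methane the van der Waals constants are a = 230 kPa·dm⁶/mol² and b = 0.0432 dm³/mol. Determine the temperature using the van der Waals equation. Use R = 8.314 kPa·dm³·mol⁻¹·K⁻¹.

T ≈ 610.2 K

T = (P + a n²/V²)(V − nb)/(nR)
P + a n²/V² = 5578 + (230)(0.829)²/(0.754)² = 5856.0 kPa
V − nb = 0.754 − (0.829)(0.0432) = 0.71819 dm³
T = (5856.0)(0.71819)/((0.829)(8.314)) = 610.2 K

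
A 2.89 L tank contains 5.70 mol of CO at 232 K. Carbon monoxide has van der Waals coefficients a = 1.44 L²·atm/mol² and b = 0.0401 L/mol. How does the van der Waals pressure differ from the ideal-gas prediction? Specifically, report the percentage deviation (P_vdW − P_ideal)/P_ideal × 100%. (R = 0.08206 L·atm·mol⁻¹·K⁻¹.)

-6.33 %

Ideal: P_ideal = nRT/V = (5.70)(0.08206)(232)/2.89 = 37.5488 atm
vdW: P = nRT/(V − nb) − a n²/V² = 108.516/2.66143 − 46.7856/8.35210 = 40.7736 − 5.60166 = 35.1719 atm
% deviation = (35.1719 − 37.5488)/37.5488 × 100% = -6.33%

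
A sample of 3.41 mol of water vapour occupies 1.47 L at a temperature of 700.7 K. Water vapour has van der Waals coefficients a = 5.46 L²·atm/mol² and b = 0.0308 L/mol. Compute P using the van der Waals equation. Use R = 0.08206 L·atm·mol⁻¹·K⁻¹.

P ≈ 114.3 atm

P = nRT/(V − nb) − a n²/V²
nRT/(V − nb) = (3.41)(0.08206)(700.7)/(1.47 − 3.41×0.0308) = 196.07/1.3650 = 143.64 atm
a n²/V² = (5.46)(3.41)²/(1.47)² = 29.381 atm
P = 143.64 − 29.381 = 114.3 atm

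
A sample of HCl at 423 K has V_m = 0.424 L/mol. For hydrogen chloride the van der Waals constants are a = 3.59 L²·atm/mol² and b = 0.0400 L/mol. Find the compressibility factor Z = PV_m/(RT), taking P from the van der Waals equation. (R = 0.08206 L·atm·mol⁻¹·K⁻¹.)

P = RT/(V_m − b) − a/V_m² = (0.08206)(423)/(0.424 − 0.0400) − 3.59/(0.424)²
  = 34.711/0.38400 − 19.969 = 90.393 − 19.969 = 70.424 atm
Z = PV_m/(RT) = (70.424)(0.424)/((0.08206)(423)) = 29.860/34.711 = 0.8602

Z ≈ 0.8602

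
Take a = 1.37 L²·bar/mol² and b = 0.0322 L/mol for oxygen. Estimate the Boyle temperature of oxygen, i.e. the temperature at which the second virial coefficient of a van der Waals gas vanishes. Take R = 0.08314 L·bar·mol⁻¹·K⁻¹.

For a van der Waals gas the second virial coefficient B₂ = b − a/(RT) vanishes at T_B = a/(Rb).
T_B = 1.37/(0.08314×0.0322) = 1.37/0.0026771 = 511.7 K

T_B ≈ 511.7 K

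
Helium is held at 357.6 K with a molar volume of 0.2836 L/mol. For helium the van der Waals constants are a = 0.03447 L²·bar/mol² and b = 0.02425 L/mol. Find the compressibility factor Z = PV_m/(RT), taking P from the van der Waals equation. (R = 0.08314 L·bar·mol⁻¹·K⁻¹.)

Z ≈ 1.089

P = RT/(V_m − b) − a/V_m² = (0.08314)(357.6)/(0.2836 − 0.02425) − 0.03447/(0.2836)²
  = 29.731/0.25935 − 0.42858 = 114.64 − 0.42858 = 114.21 bar
Z = PV_m/(RT) = (114.21)(0.2836)/((0.08314)(357.6)) = 32.390/29.731 = 1.089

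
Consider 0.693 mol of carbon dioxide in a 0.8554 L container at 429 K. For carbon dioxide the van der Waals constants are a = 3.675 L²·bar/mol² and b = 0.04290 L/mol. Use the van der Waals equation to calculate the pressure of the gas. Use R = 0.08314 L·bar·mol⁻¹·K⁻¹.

P ≈ 27.52 bar

P = nRT/(V − nb) − a n²/V²
nRT/(V − nb) = (0.693)(0.08314)(429)/(0.8554 − 0.693×0.04290) = 24.717/0.82567 = 29.936 bar
a n²/V² = (3.675)(0.693)²/(0.8554)² = 2.4120 bar
P = 29.936 − 2.4120 = 27.52 bar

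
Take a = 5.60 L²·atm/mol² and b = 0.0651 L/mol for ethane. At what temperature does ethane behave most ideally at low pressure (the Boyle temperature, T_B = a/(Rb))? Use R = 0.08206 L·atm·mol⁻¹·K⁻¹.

T_B ≈ 1048 K

For a van der Waals gas the second virial coefficient B₂ = b − a/(RT) vanishes at T_B = a/(Rb).
T_B = 5.60/(0.08206×0.0651) = 5.60/0.0053421 = 1048 K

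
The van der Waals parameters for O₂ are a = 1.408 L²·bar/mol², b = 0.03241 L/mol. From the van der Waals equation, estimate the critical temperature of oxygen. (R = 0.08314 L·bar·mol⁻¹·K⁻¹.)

For a van der Waals gas, T_c = 8a/(27Rb).
T_c = 8×1.408/(27×0.08314×0.03241) = 11.264/0.072753 = 154.8 K

T_c ≈ 154.8 K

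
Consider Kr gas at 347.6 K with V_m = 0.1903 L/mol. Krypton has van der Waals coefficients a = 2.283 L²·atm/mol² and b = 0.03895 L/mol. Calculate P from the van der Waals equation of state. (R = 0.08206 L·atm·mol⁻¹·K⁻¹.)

P ≈ 125.4 atm

P = RT/(V_m − b) − a/V_m²
RT/(V_m − b) = (0.08206)(347.6)/(0.1903 − 0.03895) = 28.524/0.15135 = 188.46 atm
a/V_m² = 2.283/(0.1903)² = 63.042 atm
P = 188.46 − 63.042 = 125.4 atm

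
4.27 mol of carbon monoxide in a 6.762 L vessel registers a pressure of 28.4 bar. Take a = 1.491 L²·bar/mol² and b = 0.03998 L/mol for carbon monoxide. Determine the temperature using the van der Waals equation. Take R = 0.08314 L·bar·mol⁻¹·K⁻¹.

T = (P + a n²/V²)(V − nb)/(nR)
P + a n²/V² = 28.4 + (1.491)(4.27)²/(6.762)² = 28.995 bar
V − nb = 6.762 − (4.27)(0.03998) = 6.5913 L
T = (28.995)(6.5913)/((4.27)(0.08314)) = 538.3 K

T ≈ 538.3 K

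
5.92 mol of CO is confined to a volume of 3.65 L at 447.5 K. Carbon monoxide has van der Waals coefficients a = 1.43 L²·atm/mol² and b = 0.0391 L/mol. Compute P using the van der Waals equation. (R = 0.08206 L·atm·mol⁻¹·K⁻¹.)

P ≈ 59.83 atm

P = nRT/(V − nb) − a n²/V²
nRT/(V − nb) = (5.92)(0.08206)(447.5)/(3.65 − 5.92×0.0391) = 217.39/3.4185 = 63.592 atm
a n²/V² = (1.43)(5.92)²/(3.65)² = 3.7618 atm
P = 63.592 − 3.7618 = 59.83 atm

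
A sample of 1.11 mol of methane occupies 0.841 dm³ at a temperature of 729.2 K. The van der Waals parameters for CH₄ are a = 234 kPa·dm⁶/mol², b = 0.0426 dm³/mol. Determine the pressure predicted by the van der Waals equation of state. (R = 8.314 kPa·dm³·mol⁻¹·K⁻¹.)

P ≈ 8071 kPa

P = nRT/(V − nb) − a n²/V²
nRT/(V − nb) = (1.11)(8.314)(729.2)/(0.841 − 1.11×0.0426) = 6729.5/0.79371 = 8478.5 kPa
a n²/V² = (234)(1.11)²/(0.841)² = 407.63 kPa
P = 8478.5 − 407.63 = 8071 kPa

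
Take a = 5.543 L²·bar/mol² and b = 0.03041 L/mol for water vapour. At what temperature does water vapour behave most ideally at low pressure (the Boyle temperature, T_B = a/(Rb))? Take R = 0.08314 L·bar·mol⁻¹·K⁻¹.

T_B ≈ 2192 K

For a van der Waals gas the second virial coefficient B₂ = b − a/(RT) vanishes at T_B = a/(Rb).
T_B = 5.543/(0.08314×0.03041) = 5.543/0.0025283 = 2192 K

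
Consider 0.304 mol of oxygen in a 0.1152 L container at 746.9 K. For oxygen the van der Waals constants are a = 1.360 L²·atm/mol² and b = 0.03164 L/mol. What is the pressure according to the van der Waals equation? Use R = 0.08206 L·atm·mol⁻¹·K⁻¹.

P ≈ 167.0 atm

P = nRT/(V − nb) − a n²/V²
nRT/(V − nb) = (0.304)(0.08206)(746.9)/(0.1152 − 0.304×0.03164) = 18.632/0.10558 = 176.47 atm
a n²/V² = (1.360)(0.304)²/(0.1152)² = 9.4707 atm
P = 176.47 − 9.4707 = 167.0 atm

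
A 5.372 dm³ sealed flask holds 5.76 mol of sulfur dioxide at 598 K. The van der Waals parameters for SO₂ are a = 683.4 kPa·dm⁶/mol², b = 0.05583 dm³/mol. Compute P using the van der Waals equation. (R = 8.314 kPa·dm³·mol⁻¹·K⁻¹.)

P ≈ 4885 kPa

P = nRT/(V − nb) − a n²/V²
nRT/(V − nb) = (5.76)(8.314)(598)/(5.372 − 5.76×0.05583) = 28637/5.0504 = 5670.2 kPa
a n²/V² = (683.4)(5.76)²/(5.372)² = 785.68 kPa
P = 5670.2 − 785.68 = 4885 kPa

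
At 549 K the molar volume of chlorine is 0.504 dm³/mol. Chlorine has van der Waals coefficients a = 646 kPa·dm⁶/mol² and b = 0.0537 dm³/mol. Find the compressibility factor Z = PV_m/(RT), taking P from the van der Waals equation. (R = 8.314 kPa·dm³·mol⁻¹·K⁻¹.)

P = RT/(V_m − b) − a/V_m² = (8.314)(549)/(0.504 − 0.0537) − 646/(0.504)²
  = 4564.4/0.45030 − 2543.1 = 10136 − 2543.1 = 7593 kPa
Z = PV_m/(RT) = (7593)(0.504)/((8.314)(549)) = 3826.9/4564.4 = 0.8384

Z ≈ 0.8384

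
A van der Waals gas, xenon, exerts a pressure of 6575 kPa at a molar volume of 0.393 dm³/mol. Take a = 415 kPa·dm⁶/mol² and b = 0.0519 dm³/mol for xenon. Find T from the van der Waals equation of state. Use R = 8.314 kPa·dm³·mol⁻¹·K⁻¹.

T = (P + a/V_m²)(V_m − b)/R
P + a/V_m² = 6575 + 415/(0.393)² = 9262.0 kPa
V_m − b = 0.393 − 0.0519 = 0.34110 dm³/mol
T = (9262.0)(0.34110)/8.314 = 380.0 K

T ≈ 380.0 K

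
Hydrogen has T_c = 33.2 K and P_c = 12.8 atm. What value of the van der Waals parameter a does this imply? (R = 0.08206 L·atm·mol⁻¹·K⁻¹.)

a ≈ 0.2446 L²·atm/mol²

From T_c = 8a/(27Rb) and P_c = a/(27b²): a = 27 R² T_c²/(64 P_c).
a = 27×(0.08206)²×(33.2)²/(64×12.8) = 200.40/819.20 = 0.2446 L²·atm/mol²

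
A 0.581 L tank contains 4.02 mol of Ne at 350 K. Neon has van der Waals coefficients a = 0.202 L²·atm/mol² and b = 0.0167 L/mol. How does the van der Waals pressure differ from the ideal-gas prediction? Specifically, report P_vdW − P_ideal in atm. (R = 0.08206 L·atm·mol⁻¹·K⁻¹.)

ΔP ≈ 16.29 atm

Ideal: P_ideal = nRT/V = (4.02)(0.08206)(350)/0.581 = 198.724 atm
vdW: P = nRT/(V − nb) − a n²/V² = 115.458/0.513866 − 3.26440/0.337561 = 224.685 − 9.67055 = 215.014 atm
ΔP = 215.014 − 198.724 = 16.29 atm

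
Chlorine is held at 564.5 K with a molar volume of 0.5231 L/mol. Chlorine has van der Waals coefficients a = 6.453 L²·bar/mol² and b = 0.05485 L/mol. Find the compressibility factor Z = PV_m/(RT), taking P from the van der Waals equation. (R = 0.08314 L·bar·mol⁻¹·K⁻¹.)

P = RT/(V_m − b) − a/V_m² = (0.08314)(564.5)/(0.5231 − 0.05485) − 6.453/(0.5231)²
  = 46.933/0.46825 − 23.583 = 100.23 − 23.583 = 76.65 bar
Z = PV_m/(RT) = (76.65)(0.5231)/((0.08314)(564.5)) = 40.096/46.933 = 0.8543

Z ≈ 0.8543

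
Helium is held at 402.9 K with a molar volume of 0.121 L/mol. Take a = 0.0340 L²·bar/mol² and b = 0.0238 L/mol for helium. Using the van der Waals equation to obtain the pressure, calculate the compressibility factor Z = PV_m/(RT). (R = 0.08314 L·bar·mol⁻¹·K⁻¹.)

P = RT/(V_m − b) − a/V_m² = (0.08314)(402.9)/(0.121 − 0.0238) − 0.0340/(0.121)²
  = 33.497/0.097200 − 2.3222 = 344.62 − 2.3222 = 342.30 bar
Z = PV_m/(RT) = (342.30)(0.121)/((0.08314)(402.9)) = 41.418/33.497 = 1.236

Z ≈ 1.236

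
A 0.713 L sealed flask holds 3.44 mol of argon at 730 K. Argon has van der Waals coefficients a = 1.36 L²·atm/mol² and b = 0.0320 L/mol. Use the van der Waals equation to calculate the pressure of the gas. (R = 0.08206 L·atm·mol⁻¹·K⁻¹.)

P = nRT/(V − nb) − a n²/V²
nRT/(V − nb) = (3.44)(0.08206)(730)/(0.713 − 3.44×0.0320) = 206.07/0.60292 = 341.79 atm
a n²/V² = (1.36)(3.44)²/(0.713)² = 31.658 atm
P = 341.79 − 31.658 = 310.1 atm

P ≈ 310.1 atm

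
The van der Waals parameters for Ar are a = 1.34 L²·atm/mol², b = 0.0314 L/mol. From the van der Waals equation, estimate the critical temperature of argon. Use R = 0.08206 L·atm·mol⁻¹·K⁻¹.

For a van der Waals gas, T_c = 8a/(27Rb).
T_c = 8×1.34/(27×0.08206×0.0314) = 10.720/0.069570 = 154.1 K

T_c ≈ 154.1 K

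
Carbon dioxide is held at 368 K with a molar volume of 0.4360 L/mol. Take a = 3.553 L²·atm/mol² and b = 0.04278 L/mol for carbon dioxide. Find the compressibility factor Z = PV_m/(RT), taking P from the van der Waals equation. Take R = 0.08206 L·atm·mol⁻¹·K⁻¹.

P = RT/(V_m − b) − a/V_m² = (0.08206)(368)/(0.4360 − 0.04278) − 3.553/(0.4360)²
  = 30.198/0.39322 − 18.691 = 76.797 − 18.691 = 58.106 atm
Z = PV_m/(RT) = (58.106)(0.4360)/((0.08206)(368)) = 25.334/30.198 = 0.8389

Z ≈ 0.8389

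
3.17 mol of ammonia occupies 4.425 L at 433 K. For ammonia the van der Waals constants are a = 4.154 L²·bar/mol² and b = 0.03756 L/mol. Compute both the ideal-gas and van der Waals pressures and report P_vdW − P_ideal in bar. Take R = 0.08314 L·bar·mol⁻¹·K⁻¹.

Ideal: P_ideal = nRT/V = (3.17)(0.08314)(433)/4.425 = 25.7896 bar
vdW: P = nRT/(V − nb) − a n²/V² = 114.119/4.30593 − 41.7431/19.5806 = 26.5028 − 2.13186 = 24.3709 bar
ΔP = 24.3709 − 25.7896 = -1.419 bar

ΔP ≈ -1.419 bar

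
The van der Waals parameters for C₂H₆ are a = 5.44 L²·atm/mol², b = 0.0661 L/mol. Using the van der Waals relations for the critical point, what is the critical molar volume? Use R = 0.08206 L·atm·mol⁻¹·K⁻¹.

For a van der Waals gas, V_m,c = 3b.
V_m,c = 3×0.0661 = 0.1983 L/mol

V_m,c ≈ 0.1983 L/mol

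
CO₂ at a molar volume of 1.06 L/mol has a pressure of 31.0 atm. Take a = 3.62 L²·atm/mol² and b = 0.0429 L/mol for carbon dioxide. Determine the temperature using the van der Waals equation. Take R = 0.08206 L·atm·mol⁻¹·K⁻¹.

T ≈ 424.2 K

T = (P + a/V_m²)(V_m − b)/R
P + a/V_m² = 31.0 + 3.62/(1.06)² = 34.222 atm
V_m − b = 1.06 − 0.0429 = 1.0171 L/mol
T = (34.222)(1.0171)/0.08206 = 424.2 K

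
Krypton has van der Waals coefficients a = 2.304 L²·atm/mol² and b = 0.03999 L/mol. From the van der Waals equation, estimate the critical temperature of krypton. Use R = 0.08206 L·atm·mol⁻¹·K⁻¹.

T_c ≈ 208.0 K

For a van der Waals gas, T_c = 8a/(27Rb).
T_c = 8×2.304/(27×0.08206×0.03999) = 18.432/0.088603 = 208.0 K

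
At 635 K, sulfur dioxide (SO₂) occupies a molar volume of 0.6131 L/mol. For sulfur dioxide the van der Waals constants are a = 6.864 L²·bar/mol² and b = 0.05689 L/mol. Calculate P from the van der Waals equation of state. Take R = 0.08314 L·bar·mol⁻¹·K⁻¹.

P ≈ 76.66 bar

P = RT/(V_m − b) − a/V_m²
RT/(V_m − b) = (0.08314)(635)/(0.6131 − 0.05689) = 52.794/0.55621 = 94.917 bar
a/V_m² = 6.864/(0.6131)² = 18.261 bar
P = 94.917 − 18.261 = 76.66 bar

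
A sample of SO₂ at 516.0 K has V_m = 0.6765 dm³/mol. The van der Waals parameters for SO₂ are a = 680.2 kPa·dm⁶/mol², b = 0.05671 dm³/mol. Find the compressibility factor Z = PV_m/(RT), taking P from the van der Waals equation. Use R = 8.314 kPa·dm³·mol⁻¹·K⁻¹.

P = RT/(V_m − b) − a/V_m² = (8.314)(516.0)/(0.6765 − 0.05671) − 680.2/(0.6765)²
  = 4290.0/0.61979 − 1486.3 = 6921.7 − 1486.3 = 5435.4 kPa
Z = PV_m/(RT) = (5435.4)(0.6765)/((8.314)(516.0)) = 3677.0/4290.0 = 0.8571

Z ≈ 0.8571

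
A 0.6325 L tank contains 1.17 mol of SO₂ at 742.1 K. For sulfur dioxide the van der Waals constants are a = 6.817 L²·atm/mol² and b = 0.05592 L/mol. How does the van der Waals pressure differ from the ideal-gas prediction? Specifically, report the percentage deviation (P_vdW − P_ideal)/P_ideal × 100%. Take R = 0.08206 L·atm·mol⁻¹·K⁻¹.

Ideal: P_ideal = nRT/V = (1.17)(0.08206)(742.1)/0.6325 = 112.647 atm
vdW: P = nRT/(V − nb) − a n²/V² = 71.2492/0.567074 − 9.33179/0.400056 = 125.644 − 23.3262 = 102.318 atm
% deviation = (102.318 − 112.647)/112.647 × 100% = -9.17%

-9.17 %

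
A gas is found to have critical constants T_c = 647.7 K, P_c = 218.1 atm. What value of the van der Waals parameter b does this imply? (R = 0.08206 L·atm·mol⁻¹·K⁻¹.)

b ≈ 0.03046 L/mol

From T_c = 8a/(27Rb) and P_c = a/(27b²): b = R T_c/(8 P_c).
b = (0.08206)(647.7)/(8×218.1) = 53.150/1744.8 = 0.03046 L/mol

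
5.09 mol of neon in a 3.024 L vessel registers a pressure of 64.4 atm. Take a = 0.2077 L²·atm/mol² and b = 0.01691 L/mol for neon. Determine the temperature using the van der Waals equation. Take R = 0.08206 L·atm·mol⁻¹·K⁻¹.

T ≈ 457.1 K

T = (P + a n²/V²)(V − nb)/(nR)
P + a n²/V² = 64.4 + (0.2077)(5.09)²/(3.024)² = 64.988 atm
V − nb = 3.024 − (5.09)(0.01691) = 2.9379 L
T = (64.988)(2.9379)/((5.09)(0.08206)) = 457.1 K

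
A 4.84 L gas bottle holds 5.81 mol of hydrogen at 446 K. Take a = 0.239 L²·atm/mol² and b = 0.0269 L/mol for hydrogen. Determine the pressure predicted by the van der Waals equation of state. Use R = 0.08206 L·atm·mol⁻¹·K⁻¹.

P ≈ 45.06 atm

P = nRT/(V − nb) − a n²/V²
nRT/(V − nb) = (5.81)(0.08206)(446)/(4.84 − 5.81×0.0269) = 212.64/4.6837 = 45.400 atm
a n²/V² = (0.239)(5.81)²/(4.84)² = 0.34440 atm
P = 45.400 − 0.34440 = 45.06 atm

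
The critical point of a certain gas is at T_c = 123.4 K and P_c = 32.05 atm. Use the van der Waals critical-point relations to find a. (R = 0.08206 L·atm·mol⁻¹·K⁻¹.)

a ≈ 1.350 L²·atm/mol²

From T_c = 8a/(27Rb) and P_c = a/(27b²): a = 27 R² T_c²/(64 P_c).
a = 27×(0.08206)²×(123.4)²/(64×32.05) = 2768.6/2051.2 = 1.350 L²·atm/mol²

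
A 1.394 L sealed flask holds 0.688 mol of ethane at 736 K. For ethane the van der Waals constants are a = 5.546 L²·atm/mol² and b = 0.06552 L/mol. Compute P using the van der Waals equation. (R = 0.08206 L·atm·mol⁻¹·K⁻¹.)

P ≈ 29.45 atm

P = nRT/(V − nb) − a n²/V²
nRT/(V − nb) = (0.688)(0.08206)(736)/(1.394 − 0.688×0.06552) = 41.553/1.3489 = 30.805 atm
a n²/V² = (5.546)(0.688)²/(1.394)² = 1.3509 atm
P = 30.805 − 1.3509 = 29.45 atm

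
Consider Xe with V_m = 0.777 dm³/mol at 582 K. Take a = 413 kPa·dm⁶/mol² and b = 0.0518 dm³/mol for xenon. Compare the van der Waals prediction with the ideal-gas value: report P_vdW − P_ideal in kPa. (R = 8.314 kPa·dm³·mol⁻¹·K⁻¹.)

ΔP ≈ -239.3 kPa

Ideal: P_ideal = RT/V_m = (8.314)(582)/0.777 = 6227.47 kPa
vdW: P = RT/(V_m − b) − a/V_m² = 4838.75/0.725200 − 413/0.603729 = 6672.30 − 684.082 = 5988.22 kPa
ΔP = 5988.22 − 6227.47 = -239.3 kPa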